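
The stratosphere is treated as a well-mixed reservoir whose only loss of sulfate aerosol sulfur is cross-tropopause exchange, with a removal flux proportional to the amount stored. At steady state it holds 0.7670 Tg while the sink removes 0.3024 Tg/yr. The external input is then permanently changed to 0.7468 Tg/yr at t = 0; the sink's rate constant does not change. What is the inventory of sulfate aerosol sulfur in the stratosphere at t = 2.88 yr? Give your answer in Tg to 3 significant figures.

1.53 Tg

τ = M₀/F₀ = 0.7670/0.3024 = 2.536 yr; rate constant k = 1/τ.
New steady state M_∞ = F₁/k = F₁·τ = 0.7468 × 2.536 = 1.8942 Tg.
M(t) = M_∞ + (M₀ − M_∞)·e^(−t/τ); t/τ = 2.88/2.536 = 1.135, so e^(−t/τ) = 0.3213.
M(t) = 1.8942 − 1.127 × 0.3213 = 1.5320 Tg.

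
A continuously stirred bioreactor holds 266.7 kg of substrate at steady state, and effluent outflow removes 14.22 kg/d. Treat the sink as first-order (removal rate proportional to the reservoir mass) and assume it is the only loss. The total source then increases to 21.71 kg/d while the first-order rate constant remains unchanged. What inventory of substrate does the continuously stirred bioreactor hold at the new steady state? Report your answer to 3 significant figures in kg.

Rate constant k = F/M = 14.22 / 266.7 = 0.05332 d⁻¹.
At the new steady state, source = k·M_new ⇒ M_new = 21.71 / 0.05332 = 407.2 kg.
(Equivalently M_new = M × F_new/F_old = 266.7 × 21.71/14.22.)

407 kg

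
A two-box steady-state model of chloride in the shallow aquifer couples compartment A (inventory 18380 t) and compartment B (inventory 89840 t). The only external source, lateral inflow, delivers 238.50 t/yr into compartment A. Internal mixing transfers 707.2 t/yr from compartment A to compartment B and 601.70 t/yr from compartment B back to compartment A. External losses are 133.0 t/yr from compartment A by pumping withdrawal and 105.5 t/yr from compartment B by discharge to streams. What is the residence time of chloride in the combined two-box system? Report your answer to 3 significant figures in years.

454 yr

For the system as a whole, the A↔B exchange is internal and contributes nothing to the throughput; only the external sinks remove mass.
M_total = 18380 + 89840 = 108220 t.
ΣF_external_out = 133.0 + 105.5 = 238.50 t/yr.
τ = M_total / ΣF_ext = 108220 / 238.50 = 453.8 yr.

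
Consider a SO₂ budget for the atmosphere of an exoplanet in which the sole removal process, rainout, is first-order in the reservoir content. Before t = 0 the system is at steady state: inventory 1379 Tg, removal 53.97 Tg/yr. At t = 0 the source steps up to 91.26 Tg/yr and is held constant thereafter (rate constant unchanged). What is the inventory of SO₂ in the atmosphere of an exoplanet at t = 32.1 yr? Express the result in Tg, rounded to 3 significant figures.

The sink rate constant is k = F₀/M₀ = 53.97/1379 = 0.03914 yr⁻¹.
Solving dM/dt = F₁ − kM with M(0) = M₀ gives M(t) = F₁/k + (M₀ − F₁/k)·e^(−kt).
F₁/k = 91.26/0.03914 = 2331.8 Tg; kt = 0.03914 × 32.1 = 1.256, e^(−kt) = 0.2847.
M(32.1) = 2331.8 + (1379 − 2331.8) × 0.2847 = 2331.8 − 271.3 = 2060.5 Tg.

2060 Tg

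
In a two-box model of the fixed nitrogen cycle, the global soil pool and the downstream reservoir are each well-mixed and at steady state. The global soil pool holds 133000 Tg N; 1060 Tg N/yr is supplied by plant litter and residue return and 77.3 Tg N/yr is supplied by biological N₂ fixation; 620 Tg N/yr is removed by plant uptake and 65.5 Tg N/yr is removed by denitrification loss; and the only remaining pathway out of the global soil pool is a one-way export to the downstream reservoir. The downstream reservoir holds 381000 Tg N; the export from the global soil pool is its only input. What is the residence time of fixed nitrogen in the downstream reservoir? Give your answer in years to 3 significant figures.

Balance the global soil pool: ΣF_in = 1060 + 77.3 = 1137.3 Tg N/yr.
Export to the downstream reservoir = ΣF_in − (620 + 65.5) = 451.80 Tg N/yr.
At steady state the output of the downstream reservoir equals its input, 451.80 Tg N/yr.
τ = M / F = 381000 / 451.80 = 843.3 yr.

843 yr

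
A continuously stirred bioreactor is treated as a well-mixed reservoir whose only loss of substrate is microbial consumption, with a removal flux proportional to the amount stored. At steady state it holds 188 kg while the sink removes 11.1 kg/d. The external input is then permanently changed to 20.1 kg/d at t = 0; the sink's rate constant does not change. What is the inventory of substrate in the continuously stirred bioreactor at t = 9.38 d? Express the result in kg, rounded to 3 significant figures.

Residence time τ = M₀/F₀ = 16.94 d. The eventual steady state is M_∞ = M₀·(F₁/F₀) = 188 × 20.1/11.1 = 340.43 kg.
The anomaly ΔM(t) = M(t) − M_∞ decays as ΔM₀·e^(−t/τ) with ΔM₀ = 188 − 340.43 = −152.4 kg.
At t = 9.38 d, e^(−t/τ) = e^(−0.5538) = 0.5748, so ΔM = −87.61 kg and M = 340.43 − 87.61 = 252.82 kg.

253 kg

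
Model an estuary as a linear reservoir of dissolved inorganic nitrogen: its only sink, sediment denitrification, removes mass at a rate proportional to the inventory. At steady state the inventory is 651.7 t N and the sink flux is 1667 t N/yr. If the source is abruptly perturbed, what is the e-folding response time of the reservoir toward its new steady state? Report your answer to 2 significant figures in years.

0.39 yr

For a linear reservoir the response time equals the residence time τ = M/F.
τ = 651.7 / 1667 = 0.3909 yr.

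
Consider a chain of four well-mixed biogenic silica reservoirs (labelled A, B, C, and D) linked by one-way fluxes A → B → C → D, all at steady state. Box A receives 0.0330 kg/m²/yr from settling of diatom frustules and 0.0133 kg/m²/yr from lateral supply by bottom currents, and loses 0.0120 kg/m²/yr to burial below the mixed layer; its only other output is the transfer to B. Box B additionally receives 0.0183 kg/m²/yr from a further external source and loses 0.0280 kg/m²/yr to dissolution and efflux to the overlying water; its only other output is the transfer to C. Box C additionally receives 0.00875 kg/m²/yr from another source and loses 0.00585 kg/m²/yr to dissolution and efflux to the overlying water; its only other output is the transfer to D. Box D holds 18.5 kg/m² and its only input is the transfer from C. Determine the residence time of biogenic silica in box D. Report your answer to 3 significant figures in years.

Box A: F(A→B) = (0.0330 + 0.0133) − 0.0120 = 0.034300 kg/m²/yr.
Box B: F(B→C) = (0.034300 + 0.0183) − 0.0280 = 0.024600 kg/m²/yr.
Box C: F(C→D) = (0.024600 + 0.00875) − 0.00585 = 0.027500 kg/m²/yr.
Box D throughput = its input = 0.027500 kg/m²/yr; τ = 18.5 / 0.027500 = 672.7 yr.

673 yr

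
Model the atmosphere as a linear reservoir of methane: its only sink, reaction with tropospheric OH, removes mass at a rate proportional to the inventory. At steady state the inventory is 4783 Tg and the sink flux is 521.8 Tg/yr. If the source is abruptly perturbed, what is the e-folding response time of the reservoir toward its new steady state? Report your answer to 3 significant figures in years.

For a linear reservoir the response time equals the residence time τ = M/F.
τ = 4783 / 521.8 = 9.166 yr.

9.17 yr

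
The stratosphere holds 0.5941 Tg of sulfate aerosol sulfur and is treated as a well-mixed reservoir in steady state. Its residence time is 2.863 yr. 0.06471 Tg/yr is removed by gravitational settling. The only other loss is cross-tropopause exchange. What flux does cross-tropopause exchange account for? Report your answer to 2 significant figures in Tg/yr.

0.14 Tg/yr

Total removal F = M/τ = 0.5941 / 2.863 = 0.2075 Tg/yr.
Cross-tropopause exchange = F − (0.06471) = 0.2075 − 0.06471 = 0.1428 Tg/yr.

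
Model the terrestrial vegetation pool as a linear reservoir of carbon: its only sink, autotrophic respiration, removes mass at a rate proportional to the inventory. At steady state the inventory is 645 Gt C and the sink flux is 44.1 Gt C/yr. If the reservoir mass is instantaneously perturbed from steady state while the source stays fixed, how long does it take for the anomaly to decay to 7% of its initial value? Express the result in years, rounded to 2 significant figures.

39 yr

For a linear reservoir the anomaly decays as exp(−t/τ) with τ = M/F = 645/44.1 = 14.63 yr.
exp(−t/τ) = 0.07 ⇒ t = −τ ln(0.07) = 14.63 × 2.659 = 38.89 yr.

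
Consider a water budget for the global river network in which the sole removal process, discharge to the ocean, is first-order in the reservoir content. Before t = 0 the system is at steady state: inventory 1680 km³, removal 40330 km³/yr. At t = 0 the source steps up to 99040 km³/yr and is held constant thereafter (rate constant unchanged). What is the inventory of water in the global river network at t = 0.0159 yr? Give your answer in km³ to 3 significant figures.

2460 km³

τ = M₀/F₀ = 1680/40330 = 0.04166 yr; rate constant k = 1/τ.
New steady state M_∞ = F₁/k = F₁·τ = 99040 × 0.04166 = 4125.6 km³.
M(t) = M_∞ + (M₀ − M_∞)·e^(−t/τ); t/τ = 0.0159/0.04166 = 0.3817, so e^(−t/τ) = 0.6827.
M(t) = 4125.6 − 2446 × 0.6827 = 2456.0 km³.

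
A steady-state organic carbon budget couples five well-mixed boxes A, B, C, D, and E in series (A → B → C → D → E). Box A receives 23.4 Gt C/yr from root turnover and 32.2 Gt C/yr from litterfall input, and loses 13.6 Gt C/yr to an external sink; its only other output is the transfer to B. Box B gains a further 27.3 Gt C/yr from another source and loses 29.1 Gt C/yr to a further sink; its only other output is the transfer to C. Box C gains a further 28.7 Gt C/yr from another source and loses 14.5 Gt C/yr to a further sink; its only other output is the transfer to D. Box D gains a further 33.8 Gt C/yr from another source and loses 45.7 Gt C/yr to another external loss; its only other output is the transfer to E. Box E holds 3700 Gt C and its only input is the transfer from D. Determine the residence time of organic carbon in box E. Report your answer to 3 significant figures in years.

Box A: F(A→B) = (23.4 + 32.2) − 13.6 = 42.000 Gt C/yr.
Box B: F(B→C) = (42.000 + 27.3) − 29.1 = 40.200 Gt C/yr.
Box C: F(C→D) = (40.200 + 28.7) − 14.5 = 54.400 Gt C/yr.
Box D: F(D→E) = (54.400 + 33.8) − 45.7 = 42.500 Gt C/yr.
Box E throughput = its input = 42.500 Gt C/yr; τ = 3700 / 42.500 = 87.06 yr.

87.1 yr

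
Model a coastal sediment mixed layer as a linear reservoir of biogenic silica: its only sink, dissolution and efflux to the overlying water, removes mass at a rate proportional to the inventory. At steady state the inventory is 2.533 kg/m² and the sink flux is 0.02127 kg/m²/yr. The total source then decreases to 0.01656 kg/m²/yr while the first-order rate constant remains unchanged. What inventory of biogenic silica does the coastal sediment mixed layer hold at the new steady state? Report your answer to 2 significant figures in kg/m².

Rate constant k = F/M = 0.02127 / 2.533 = 0.008397 yr⁻¹.
At the new steady state, source = k·M_new ⇒ M_new = 0.01656 / 0.008397 = 1.972 kg/m².
(Equivalently M_new = M × F_new/F_old = 2.533 × 0.01656/0.02127.)

2.0 kg/m²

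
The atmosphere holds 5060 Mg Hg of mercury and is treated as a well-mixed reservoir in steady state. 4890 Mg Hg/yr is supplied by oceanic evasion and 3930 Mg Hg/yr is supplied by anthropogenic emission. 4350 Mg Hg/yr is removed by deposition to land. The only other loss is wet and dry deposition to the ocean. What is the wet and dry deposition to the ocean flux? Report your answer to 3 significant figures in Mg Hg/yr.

4470 Mg Hg/yr

At steady state ΣF_in = ΣF_out.
ΣF_in = 4890 + 3930 = 8820.0 Mg Hg/yr.
Wet and dry deposition to the ocean flux = ΣF_in − (4350) = 8820.0 − 4350 = 4470 Mg Hg/yr.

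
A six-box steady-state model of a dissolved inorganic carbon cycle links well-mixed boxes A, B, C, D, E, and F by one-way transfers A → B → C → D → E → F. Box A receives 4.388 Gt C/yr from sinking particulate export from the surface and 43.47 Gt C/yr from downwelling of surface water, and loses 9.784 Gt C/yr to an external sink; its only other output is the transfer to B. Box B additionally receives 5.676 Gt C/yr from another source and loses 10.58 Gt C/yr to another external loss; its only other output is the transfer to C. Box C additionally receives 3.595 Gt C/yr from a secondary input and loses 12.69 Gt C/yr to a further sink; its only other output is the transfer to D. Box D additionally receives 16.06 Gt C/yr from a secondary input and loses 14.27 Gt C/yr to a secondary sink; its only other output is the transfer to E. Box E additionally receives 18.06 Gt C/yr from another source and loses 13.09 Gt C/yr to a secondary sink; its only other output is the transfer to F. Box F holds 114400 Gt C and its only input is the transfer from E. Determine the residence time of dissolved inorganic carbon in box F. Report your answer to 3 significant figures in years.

3710 yr

Box A: F(A→B) = (4.388 + 43.47) − 9.784 = 38.074 Gt C/yr.
Box B: F(B→C) = (38.074 + 5.676) − 10.58 = 33.170 Gt C/yr.
Box C: F(C→D) = (33.170 + 3.595) − 12.69 = 24.075 Gt C/yr.
Box D: F(D→E) = (24.075 + 16.06) − 14.27 = 25.865 Gt C/yr.
Box E: F(E→F) = (25.865 + 18.06) − 13.09 = 30.835 Gt C/yr.
Box F throughput = its input = 30.835 Gt C/yr; τ = 114400 / 30.835 = 3710 yr.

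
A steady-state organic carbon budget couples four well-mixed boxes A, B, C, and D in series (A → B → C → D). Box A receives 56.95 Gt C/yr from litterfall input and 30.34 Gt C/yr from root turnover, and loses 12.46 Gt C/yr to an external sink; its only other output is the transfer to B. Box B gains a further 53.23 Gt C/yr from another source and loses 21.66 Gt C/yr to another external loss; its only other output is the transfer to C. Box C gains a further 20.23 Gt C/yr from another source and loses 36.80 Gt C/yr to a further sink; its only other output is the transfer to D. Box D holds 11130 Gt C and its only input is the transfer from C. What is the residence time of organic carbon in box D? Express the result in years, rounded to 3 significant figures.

124 yr

Box A: F(A→B) = (56.95 + 30.34) − 12.46 = 74.830 Gt C/yr.
Box B: F(B→C) = (74.830 + 53.23) − 21.66 = 106.40 Gt C/yr.
Box C: F(C→D) = (106.40 + 20.23) − 36.80 = 89.830 Gt C/yr.
Box D throughput = its input = 89.830 Gt C/yr; τ = 11130 / 89.830 = 123.9 yr.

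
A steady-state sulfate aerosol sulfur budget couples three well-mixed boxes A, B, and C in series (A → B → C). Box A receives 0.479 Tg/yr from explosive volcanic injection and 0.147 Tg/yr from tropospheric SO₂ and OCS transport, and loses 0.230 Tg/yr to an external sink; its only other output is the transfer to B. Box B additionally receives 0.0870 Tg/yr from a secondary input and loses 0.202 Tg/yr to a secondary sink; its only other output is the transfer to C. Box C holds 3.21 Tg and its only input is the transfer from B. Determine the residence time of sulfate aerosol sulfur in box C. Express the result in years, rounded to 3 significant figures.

11.4 yr

Box A: F(A→B) = (0.479 + 0.147) − 0.230 = 0.39600 Tg/yr.
Box B: F(B→C) = (0.39600 + 0.0870) − 0.202 = 0.28100 Tg/yr.
Box C throughput = its input = 0.28100 Tg/yr; τ = 3.21 / 0.28100 = 11.42 yr.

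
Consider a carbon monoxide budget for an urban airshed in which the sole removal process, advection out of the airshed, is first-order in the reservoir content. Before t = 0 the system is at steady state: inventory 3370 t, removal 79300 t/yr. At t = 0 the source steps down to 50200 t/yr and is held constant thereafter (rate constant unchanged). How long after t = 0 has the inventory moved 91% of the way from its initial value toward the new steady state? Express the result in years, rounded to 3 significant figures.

τ = M₀/F₀ = 3370/79300 = 0.04250 yr.
The remaining gap fraction is e^(−t/τ); 91% covered ⇒ e^(−t/τ) = 0.0900.
t = −τ ln(0.0900) = 0.04250 × 2.408 = 0.1023 yr.

0.102 yr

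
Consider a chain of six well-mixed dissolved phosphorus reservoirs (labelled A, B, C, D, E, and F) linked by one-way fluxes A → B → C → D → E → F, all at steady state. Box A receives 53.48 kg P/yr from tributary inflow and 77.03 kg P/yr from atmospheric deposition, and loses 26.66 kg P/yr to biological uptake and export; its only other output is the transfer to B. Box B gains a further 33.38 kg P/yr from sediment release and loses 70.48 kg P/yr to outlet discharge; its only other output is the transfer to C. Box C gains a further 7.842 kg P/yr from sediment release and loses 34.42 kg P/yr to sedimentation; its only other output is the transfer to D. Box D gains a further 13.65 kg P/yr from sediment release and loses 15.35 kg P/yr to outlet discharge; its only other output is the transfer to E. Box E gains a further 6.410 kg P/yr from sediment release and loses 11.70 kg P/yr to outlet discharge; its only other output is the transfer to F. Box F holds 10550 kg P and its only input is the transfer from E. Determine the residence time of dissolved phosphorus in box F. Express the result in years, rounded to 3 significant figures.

Box A: F(A→B) = (53.48 + 77.03) − 26.66 = 103.85 kg P/yr.
Box B: F(B→C) = (103.85 + 33.38) − 70.48 = 66.750 kg P/yr.
Box C: F(C→D) = (66.750 + 7.842) − 34.42 = 40.172 kg P/yr.
Box D: F(D→E) = (40.172 + 13.65) − 15.35 = 38.472 kg P/yr.
Box E: F(E→F) = (38.472 + 6.410) − 11.70 = 33.182 kg P/yr.
Box F throughput = its input = 33.182 kg P/yr; τ = 10550 / 33.182 = 317.9 yr.

318 yr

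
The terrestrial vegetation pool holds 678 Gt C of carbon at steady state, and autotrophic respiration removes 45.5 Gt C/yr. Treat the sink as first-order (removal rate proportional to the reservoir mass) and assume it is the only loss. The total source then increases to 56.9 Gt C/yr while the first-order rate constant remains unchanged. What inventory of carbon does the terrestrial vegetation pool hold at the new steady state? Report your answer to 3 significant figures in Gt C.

848 Gt C

Rate constant k = F/M = 45.5 / 678 = 0.06711 yr⁻¹.
At the new steady state, source = k·M_new ⇒ M_new = 56.9 / 0.06711 = 847.9 Gt C.
(Equivalently M_new = M × F_new/F_old = 678 × 56.9/45.5.)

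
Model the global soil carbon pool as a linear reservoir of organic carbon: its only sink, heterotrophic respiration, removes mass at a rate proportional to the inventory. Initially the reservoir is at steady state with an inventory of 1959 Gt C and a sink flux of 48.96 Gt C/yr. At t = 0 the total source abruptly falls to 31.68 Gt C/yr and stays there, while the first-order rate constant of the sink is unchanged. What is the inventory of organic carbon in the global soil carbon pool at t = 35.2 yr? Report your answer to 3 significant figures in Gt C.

1550 Gt C

Residence time τ = M₀/F₀ = 40.01 yr. The eventual steady state is M_∞ = M₀·(F₁/F₀) = 1959 × 31.68/48.96 = 1267.6 Gt C.
The anomaly ΔM(t) = M(t) − M_∞ decays as ΔM₀·e^(−t/τ) with ΔM₀ = 1959 − 1267.6 = 691.4 Gt C.
At t = 35.2 yr, e^(−t/τ) = e^(−0.8797) = 0.4149, so ΔM = 286.9 Gt C and M = 1267.6 + 286.9 = 1554.5 Gt C.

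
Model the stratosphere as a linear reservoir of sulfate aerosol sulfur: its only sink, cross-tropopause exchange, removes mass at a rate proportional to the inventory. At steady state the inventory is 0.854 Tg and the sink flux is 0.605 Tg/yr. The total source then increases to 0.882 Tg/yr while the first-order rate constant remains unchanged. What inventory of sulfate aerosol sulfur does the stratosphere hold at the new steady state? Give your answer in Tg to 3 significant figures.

1.25 Tg

Rate constant k = F/M = 0.605 / 0.854 = 0.7084 yr⁻¹.
At the new steady state, source = k·M_new ⇒ M_new = 0.882 / 0.7084 = 1.245 Tg.
(Equivalently M_new = M × F_new/F_old = 0.854 × 0.882/0.605.)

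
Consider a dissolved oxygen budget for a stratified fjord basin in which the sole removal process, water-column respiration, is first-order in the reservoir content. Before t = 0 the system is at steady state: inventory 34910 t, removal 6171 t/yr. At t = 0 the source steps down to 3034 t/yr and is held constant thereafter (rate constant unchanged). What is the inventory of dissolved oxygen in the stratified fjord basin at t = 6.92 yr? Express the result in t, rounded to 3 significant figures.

The sink rate constant is k = F₀/M₀ = 6171/34910 = 0.1768 yr⁻¹.
Solving dM/dt = F₁ − kM with M(0) = M₀ gives M(t) = F₁/k + (M₀ − F₁/k)·e^(−kt).
F₁/k = 3034/0.1768 = 17164 t; kt = 0.1768 × 6.92 = 1.223, e^(−kt) = 0.2943.
M(6.92) = 17164 + (34910 − 17164) × 0.2943 = 17164 + 5222 = 22386 t.

22400 t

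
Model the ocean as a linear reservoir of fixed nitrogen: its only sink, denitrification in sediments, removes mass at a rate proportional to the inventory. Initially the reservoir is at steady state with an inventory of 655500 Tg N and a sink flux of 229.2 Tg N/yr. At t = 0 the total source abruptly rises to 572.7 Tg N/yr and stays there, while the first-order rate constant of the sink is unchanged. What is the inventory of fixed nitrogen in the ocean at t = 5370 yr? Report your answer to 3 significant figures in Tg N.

The sink rate constant is k = F₀/M₀ = 229.2/655500 = 0.0003497 yr⁻¹.
Solving dM/dt = F₁ − kM with M(0) = M₀ gives M(t) = F₁/k + (M₀ − F₁/k)·e^(−kt).
F₁/k = 572.7/0.0003497 = 1.6379×10^6 Tg N; kt = 0.0003497 × 5370 = 1.878, e^(−kt) = 0.1529.
M(5370) = 1.6379×10^6 + (655500 − 1.6379×10^6) × 0.1529 = 1.6379×10^6 − 150300 = 1.4876×10^6 Tg N.

1.49×10^6 Tg N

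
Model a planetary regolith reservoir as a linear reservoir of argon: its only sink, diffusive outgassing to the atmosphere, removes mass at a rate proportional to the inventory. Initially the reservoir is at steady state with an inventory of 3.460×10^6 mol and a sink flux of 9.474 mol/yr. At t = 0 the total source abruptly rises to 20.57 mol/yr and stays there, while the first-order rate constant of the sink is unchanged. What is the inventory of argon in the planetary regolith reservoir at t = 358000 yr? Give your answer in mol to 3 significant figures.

5.99×10^6 mol

The sink rate constant is k = F₀/M₀ = 9.474/3.460×10^6 = 2.738×10^-6 yr⁻¹.
Solving dM/dt = F₁ − kM with M(0) = M₀ gives M(t) = F₁/k + (M₀ − F₁/k)·e^(−kt).
F₁/k = 20.57/2.738×10^-6 = 7.5124×10^6 mol; kt = 2.738×10^-6 × 358000 = 0.9803, e^(−kt) = 0.3752.
M(358000) = 7.5124×10^6 + (3.460×10^6 − 7.5124×10^6) × 0.3752 = 7.5124×10^6 − 1.521×10^6 = 5.9919×10^6 mol.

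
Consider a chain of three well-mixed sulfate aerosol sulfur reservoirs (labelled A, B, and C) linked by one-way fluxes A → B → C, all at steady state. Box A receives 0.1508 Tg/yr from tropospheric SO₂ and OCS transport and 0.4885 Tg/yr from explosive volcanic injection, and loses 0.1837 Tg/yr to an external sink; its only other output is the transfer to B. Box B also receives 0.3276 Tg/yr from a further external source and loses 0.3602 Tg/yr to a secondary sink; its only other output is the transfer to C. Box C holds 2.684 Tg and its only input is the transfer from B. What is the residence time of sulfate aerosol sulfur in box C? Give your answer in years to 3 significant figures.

Box A: F(A→B) = (0.1508 + 0.4885) − 0.1837 = 0.45560 Tg/yr.
Box B: F(B→C) = (0.45560 + 0.3276) − 0.3602 = 0.42300 Tg/yr.
Box C throughput = its input = 0.42300 Tg/yr; τ = 2.684 / 0.42300 = 6.345 yr.

6.35 yr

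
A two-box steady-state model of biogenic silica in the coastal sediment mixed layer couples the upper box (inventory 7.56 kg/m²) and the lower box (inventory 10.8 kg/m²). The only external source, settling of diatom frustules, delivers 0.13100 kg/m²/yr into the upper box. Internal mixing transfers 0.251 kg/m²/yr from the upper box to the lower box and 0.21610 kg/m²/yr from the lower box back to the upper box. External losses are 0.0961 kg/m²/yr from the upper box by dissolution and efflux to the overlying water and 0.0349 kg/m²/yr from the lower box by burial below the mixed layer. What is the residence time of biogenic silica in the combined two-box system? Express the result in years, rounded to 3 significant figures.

Residence time in the combined system uses the total inventory and the total *external* removal — internal exchanges between the two boxes cancel.
M_total = 7.56 + 10.8 = 18.360 kg/m².
ΣF_external_out = 0.0961 + 0.0349 = 0.13100 kg/m²/yr.
τ = M_total / ΣF_ext = 18.360 / 0.13100 = 140.2 yr.

140 yr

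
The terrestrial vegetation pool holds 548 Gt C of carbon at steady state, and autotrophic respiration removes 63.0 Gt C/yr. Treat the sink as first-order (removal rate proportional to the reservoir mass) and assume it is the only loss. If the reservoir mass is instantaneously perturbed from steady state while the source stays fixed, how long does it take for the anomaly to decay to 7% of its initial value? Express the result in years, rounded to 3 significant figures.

23.1 yr

For a linear reservoir the anomaly decays as exp(−t/τ) with τ = M/F = 548/63.0 = 8.698 yr.
exp(−t/τ) = 0.07 ⇒ t = −τ ln(0.07) = 8.698 × 2.659 = 23.13 yr.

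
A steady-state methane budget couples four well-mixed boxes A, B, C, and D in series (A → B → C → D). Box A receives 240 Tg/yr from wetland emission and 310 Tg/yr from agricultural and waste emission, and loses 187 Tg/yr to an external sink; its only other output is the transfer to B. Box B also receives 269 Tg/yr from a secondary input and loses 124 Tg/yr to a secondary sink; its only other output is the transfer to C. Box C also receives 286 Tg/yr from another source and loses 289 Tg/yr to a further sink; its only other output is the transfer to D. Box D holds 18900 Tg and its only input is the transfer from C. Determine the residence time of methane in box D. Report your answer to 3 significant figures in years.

Box A: F(A→B) = (240 + 310) − 187 = 363.00 Tg/yr.
Box B: F(B→C) = (363.00 + 269) − 124 = 508.00 Tg/yr.
Box C: F(C→D) = (508.00 + 286) − 289 = 505.00 Tg/yr.
Box D throughput = its input = 505.00 Tg/yr; τ = 18900 / 505.00 = 37.43 yr.

37.4 yr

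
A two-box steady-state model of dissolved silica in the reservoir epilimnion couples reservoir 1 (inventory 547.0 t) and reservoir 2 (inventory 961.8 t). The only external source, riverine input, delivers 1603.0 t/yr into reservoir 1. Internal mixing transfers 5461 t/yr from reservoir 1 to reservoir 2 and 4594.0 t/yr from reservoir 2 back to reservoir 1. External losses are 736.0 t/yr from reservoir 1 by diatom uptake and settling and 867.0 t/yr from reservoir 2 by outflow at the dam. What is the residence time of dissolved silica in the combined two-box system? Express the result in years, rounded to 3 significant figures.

0.941 yr

Residence time in the combined system uses the total inventory and the total *external* removal — internal exchanges between the two boxes cancel.
M_total = 547.0 + 961.8 = 1508.8 t.
ΣF_external_out = 736.0 + 867.0 = 1603.0 t/yr.
τ = M_total / ΣF_ext = 1508.8 / 1603.0 = 0.9412 yr.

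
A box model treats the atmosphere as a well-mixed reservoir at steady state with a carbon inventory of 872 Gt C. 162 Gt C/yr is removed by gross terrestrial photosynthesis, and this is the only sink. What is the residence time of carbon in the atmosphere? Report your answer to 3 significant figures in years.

τ = M / F = 872 / 162 = 5.383 yr.

5.38 yr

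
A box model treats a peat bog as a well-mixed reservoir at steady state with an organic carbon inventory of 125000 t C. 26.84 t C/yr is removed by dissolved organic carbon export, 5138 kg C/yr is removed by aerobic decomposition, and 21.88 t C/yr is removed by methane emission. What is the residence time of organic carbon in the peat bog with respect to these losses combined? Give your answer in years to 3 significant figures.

2320 yr

Convert the aerobic decomposition flux: 5138 kg C/yr = 5.138 t C/yr.
Total removal = 26.84 + 5.138 + 21.88 = 53.858 t C/yr.
τ = M / ΣF_out = 125000 / 53.858 = 2321 yr.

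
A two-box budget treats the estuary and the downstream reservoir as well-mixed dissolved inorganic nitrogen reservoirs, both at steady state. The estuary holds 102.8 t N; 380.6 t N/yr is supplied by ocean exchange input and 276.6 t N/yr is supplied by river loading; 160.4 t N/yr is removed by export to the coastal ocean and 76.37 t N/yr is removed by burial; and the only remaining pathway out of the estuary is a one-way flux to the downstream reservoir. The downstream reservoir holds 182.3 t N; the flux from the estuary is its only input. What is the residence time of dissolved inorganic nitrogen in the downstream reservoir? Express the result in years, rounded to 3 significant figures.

Balance the estuary: ΣF_in = 380.6 + 276.6 = 657.20 t N/yr.
Flux to the downstream reservoir = ΣF_in − (160.4 + 76.37) = 420.43 t N/yr.
At steady state the output of the downstream reservoir equals its input, 420.43 t N/yr.
τ = M / F = 182.3 / 420.43 = 0.4336 yr.

0.434 yr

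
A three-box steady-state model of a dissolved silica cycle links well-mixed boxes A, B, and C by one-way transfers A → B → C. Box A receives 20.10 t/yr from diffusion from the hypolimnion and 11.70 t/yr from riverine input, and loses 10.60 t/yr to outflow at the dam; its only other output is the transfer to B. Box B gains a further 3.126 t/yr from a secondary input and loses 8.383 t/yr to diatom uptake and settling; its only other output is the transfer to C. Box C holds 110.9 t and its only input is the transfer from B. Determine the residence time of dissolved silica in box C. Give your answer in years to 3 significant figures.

6.96 yr

Box A: F(A→B) = (20.10 + 11.70) − 10.60 = 21.200 t/yr.
Box B: F(B→C) = (21.200 + 3.126) − 8.383 = 15.943 t/yr.
Box C throughput = its input = 15.943 t/yr; τ = 110.9 / 15.943 = 6.956 yr.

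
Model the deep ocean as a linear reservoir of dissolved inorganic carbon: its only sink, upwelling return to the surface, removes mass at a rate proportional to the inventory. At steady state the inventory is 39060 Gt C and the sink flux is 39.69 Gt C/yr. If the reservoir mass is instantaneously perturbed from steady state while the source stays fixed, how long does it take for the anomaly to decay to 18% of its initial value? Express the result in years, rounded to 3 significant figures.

For a linear reservoir the anomaly decays as exp(−t/τ) with τ = M/F = 39060/39.69 = 984.1 yr.
exp(−t/τ) = 0.18 ⇒ t = −τ ln(0.18) = 984.1 × 1.715 = 1688 yr.

1690 yr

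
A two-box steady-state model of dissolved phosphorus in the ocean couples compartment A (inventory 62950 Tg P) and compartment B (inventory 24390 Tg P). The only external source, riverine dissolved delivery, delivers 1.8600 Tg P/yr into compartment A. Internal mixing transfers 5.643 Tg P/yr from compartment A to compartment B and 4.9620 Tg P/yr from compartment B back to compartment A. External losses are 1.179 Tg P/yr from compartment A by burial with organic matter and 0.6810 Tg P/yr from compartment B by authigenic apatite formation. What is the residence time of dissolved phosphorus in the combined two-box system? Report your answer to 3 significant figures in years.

47000 yr

Treat the two boxes together as one reservoir: the mixing fluxes between them are internal recycling, so τ = ΣM / Σ(external losses).
M_total = 62950 + 24390 = 87340 Tg P.
ΣF_external_out = 1.179 + 0.6810 = 1.8600 Tg P/yr.
τ = M_total / ΣF_ext = 87340 / 1.8600 = 46960 yr.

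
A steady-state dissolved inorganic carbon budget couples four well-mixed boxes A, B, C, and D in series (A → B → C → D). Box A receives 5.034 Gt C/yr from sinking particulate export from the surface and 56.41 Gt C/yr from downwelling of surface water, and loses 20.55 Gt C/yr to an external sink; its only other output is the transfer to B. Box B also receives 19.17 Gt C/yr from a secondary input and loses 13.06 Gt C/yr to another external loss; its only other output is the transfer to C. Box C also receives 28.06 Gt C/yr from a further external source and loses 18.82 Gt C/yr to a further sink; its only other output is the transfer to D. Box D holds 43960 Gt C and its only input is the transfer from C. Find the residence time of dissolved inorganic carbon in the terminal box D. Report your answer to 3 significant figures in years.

782 yr

Box A: F(A→B) = (5.034 + 56.41) − 20.55 = 40.894 Gt C/yr.
Box B: F(B→C) = (40.894 + 19.17) − 13.06 = 47.004 Gt C/yr.
Box C: F(C→D) = (47.004 + 28.06) − 18.82 = 56.244 Gt C/yr.
Box D throughput = its input = 56.244 Gt C/yr; τ = 43960 / 56.244 = 781.6 yr.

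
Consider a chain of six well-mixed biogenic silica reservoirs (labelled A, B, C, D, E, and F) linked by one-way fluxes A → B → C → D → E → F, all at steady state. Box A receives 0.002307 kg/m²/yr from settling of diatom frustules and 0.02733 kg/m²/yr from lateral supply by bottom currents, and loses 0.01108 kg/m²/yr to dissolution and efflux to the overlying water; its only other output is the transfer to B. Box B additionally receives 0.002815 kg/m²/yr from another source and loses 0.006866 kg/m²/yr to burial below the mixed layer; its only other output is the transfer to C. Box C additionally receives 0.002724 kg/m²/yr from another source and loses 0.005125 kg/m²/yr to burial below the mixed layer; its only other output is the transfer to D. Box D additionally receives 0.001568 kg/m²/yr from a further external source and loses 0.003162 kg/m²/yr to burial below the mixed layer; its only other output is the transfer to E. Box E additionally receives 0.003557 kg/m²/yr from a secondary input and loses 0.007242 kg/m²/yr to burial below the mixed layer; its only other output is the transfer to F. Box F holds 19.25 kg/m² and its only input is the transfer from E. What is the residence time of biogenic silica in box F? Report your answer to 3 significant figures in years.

Box A: F(A→B) = (0.002307 + 0.02733) − 0.01108 = 0.018557 kg/m²/yr.
Box B: F(B→C) = (0.018557 + 0.002815) − 0.006866 = 0.014506 kg/m²/yr.
Box C: F(C→D) = (0.014506 + 0.002724) − 0.005125 = 0.012105 kg/m²/yr.
Box D: F(D→E) = (0.012105 + 0.001568) − 0.003162 = 0.010511 kg/m²/yr.
Box E: F(E→F) = (0.010511 + 0.003557) − 0.007242 = 0.0068260 kg/m²/yr.
Box F throughput = its input = 0.0068260 kg/m²/yr; τ = 19.25 / 0.0068260 = 2820 yr.

2820 yr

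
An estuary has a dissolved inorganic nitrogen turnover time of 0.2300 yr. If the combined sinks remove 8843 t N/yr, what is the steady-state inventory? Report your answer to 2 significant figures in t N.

τ = M/F ⇒ M = τ × F = 0.2300 × 8843 = 2034 t N.

2000 t N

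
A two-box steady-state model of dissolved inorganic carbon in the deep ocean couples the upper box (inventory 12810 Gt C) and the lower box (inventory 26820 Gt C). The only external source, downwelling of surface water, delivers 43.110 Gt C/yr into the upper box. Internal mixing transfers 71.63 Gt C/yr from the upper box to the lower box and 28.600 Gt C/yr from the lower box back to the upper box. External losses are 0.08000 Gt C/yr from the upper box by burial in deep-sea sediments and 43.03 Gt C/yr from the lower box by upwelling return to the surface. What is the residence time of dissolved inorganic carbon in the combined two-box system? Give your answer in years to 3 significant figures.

919 yr

For the system as a whole, the A↔B exchange is internal and contributes nothing to the throughput; only the external sinks remove mass.
M_total = 12810 + 26820 = 39630 Gt C.
ΣF_external_out = 0.08000 + 43.03 = 43.110 Gt C/yr.
τ = M_total / ΣF_ext = 39630 / 43.110 = 919.3 yr.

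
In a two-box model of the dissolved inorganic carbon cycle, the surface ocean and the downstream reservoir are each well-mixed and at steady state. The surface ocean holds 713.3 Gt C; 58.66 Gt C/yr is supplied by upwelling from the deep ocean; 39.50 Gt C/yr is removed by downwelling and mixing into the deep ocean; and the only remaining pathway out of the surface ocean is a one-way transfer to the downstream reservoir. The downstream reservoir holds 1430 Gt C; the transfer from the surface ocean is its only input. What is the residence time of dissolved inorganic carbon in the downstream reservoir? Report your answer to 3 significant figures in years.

Balance the surface ocean: ΣF_in = 58.660 Gt C/yr.
Transfer to the downstream reservoir = ΣF_in − (39.50) = 19.160 Gt C/yr.
At steady state the output of the downstream reservoir equals its input, 19.160 Gt C/yr.
τ = M / F = 1430 / 19.160 = 74.63 yr.

74.6 yr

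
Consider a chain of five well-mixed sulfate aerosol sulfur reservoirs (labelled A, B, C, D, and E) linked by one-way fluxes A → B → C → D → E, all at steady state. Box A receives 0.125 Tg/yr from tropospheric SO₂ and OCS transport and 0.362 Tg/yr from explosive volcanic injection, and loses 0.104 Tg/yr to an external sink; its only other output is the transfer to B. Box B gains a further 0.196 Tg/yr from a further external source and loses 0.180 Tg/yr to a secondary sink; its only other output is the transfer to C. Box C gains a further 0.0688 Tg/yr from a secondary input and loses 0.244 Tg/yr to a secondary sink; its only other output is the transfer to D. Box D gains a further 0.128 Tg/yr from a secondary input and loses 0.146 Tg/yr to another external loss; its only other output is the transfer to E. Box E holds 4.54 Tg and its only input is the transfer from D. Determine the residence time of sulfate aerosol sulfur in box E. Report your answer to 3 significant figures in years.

22.1 yr

Box A: F(A→B) = (0.125 + 0.362) − 0.104 = 0.38300 Tg/yr.
Box B: F(B→C) = (0.38300 + 0.196) − 0.180 = 0.39900 Tg/yr.
Box C: F(C→D) = (0.39900 + 0.0688) − 0.244 = 0.22380 Tg/yr.
Box D: F(D→E) = (0.22380 + 0.128) − 0.146 = 0.20580 Tg/yr.
Box E throughput = its input = 0.20580 Tg/yr; τ = 4.54 / 0.20580 = 22.06 yr.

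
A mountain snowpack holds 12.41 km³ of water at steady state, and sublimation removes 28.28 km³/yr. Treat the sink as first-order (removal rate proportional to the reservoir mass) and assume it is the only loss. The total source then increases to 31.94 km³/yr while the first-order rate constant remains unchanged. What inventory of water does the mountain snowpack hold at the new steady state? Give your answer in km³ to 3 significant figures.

14.0 km³

Rate constant k = F/M = 28.28 / 12.41 = 2.279 yr⁻¹.
At the new steady state, source = k·M_new ⇒ M_new = 31.94 / 2.279 = 14.02 km³.
(Equivalently M_new = M × F_new/F_old = 12.41 × 31.94/28.28.)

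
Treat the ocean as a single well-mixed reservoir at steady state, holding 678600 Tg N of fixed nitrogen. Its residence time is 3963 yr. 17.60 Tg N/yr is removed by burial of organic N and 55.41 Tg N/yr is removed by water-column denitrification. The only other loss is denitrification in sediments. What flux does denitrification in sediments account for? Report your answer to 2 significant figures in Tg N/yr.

Total removal F = M/τ = 678600 / 3963 = 171.2 Tg N/yr.
Denitrification in sediments = F − (17.60 + 55.41) = 171.2 − 73.01 = 98.22 Tg N/yr.

98 Tg N/yr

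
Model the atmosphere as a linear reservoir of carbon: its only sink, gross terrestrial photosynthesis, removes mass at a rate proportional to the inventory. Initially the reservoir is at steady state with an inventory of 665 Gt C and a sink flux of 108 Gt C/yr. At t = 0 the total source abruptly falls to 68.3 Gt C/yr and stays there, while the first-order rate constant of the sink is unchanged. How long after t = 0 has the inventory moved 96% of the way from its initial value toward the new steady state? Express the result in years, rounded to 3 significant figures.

τ = M₀/F₀ = 665/108 = 6.157 yr.
The remaining gap fraction is e^(−t/τ); 96% covered ⇒ e^(−t/τ) = 0.0400.
t = −τ ln(0.0400) = 6.157 × 3.219 = 19.82 yr.

19.8 yr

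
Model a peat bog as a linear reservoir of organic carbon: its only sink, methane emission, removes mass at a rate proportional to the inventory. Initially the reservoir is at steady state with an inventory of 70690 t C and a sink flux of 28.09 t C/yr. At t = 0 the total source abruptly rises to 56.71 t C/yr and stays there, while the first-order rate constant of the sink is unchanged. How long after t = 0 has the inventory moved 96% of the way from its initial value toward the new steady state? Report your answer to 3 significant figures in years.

8100 yr

τ = M₀/F₀ = 70690/28.09 = 2517 yr.
The remaining gap fraction is e^(−t/τ); 96% covered ⇒ e^(−t/τ) = 0.0400.
t = −τ ln(0.0400) = 2517 × 3.219 = 8100 yr.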